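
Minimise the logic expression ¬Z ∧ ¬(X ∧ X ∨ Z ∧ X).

¬Z ∧ ¬X

¬Z ∧ ¬(X ∧ X ∨ Z ∧ X)
= ¬Z ∧ ¬(X ∧ (X ∨ Z))   [distribution]
= ¬Z ∧ ¬X   [absorption]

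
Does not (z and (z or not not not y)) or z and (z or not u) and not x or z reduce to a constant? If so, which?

yes, True

not (z and (z or not not not y)) or z and (z or not u) and not x or z
= not (z and (z or not y)) or z and (z or not u) and not x or z   — double negation
= not (z and (z or not y)) or z and not x or z   — absorption
= not (z and (z or not y)) or z   — absorption
= not z or z   — absorption
= True   — complement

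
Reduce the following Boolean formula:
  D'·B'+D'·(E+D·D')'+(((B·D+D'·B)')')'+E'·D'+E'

B'+E'

D'·B'+D'·(E+D·D')'+(((B·D+D'·B)')')'+E'·D'+E'
= D'·B'+D'·(E+D·D')'+(((B·D+D'·B)')')'+E'
= D'·B'+D'·E'+(((B·D+D'·B)')')'+E'
= D'·B'+D'·E'+((B')')'+E'
= (B'+E')·D'+((B')')'+E'
= (B'+E')·D'+B'+E'
= B'+E'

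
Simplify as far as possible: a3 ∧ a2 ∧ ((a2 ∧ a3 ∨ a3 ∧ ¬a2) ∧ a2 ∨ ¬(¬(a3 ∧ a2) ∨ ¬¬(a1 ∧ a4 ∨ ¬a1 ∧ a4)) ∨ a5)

a3 ∧ a2 ∧ ((a2 ∧ a3 ∨ a3 ∧ ¬a2) ∧ a2 ∨ ¬(¬(a3 ∧ a2) ∨ ¬¬(a1 ∧ a4 ∨ ¬a1 ∧ a4)) ∨ a5)
= a3 ∧ a2 ∧ ((a2 ∧ a3 ∨ a3 ∧ ¬a2) ∧ a2 ∨ ¬(¬(a3 ∧ a2) ∨ ¬¬a4) ∨ a5)
= a3 ∧ a2 ∧ ((a2 ∧ a3 ∨ a3 ∧ ¬a2) ∧ a2 ∨ a3 ∧ a2 ∧ ¬a4 ∨ a5)
= a3 ∧ a2 ∧ (a3 ∧ a2 ∨ a3 ∧ a2 ∧ ¬a4 ∨ a5)
= a3 ∧ a2 ∧ (a3 ∧ a2 ∨ a5)
= a3 ∧ a2

a3 ∧ a2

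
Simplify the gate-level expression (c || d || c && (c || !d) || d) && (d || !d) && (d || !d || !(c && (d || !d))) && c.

(c || d || c && (c || !d) || d) && (d || !d) && (d || !d || !(c && (d || !d))) && c
= (c || d || c && (c || !d) || d) && (d || !d) && (d || !d || !c) && c   [complement / identity]
= (c || d || c && (c || !d) || d) && (d || !d) && c   [absorption]
= (c || d || c || d) && (d || !d) && c   [absorption]
= (c || d) && (d || !d) && c   [idempotence]
= (c || d) && c   [complement / identity]
= c   [absorption]

c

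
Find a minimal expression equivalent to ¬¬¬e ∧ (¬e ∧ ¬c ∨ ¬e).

¬¬¬e ∧ (¬e ∧ ¬c ∨ ¬e)
= ¬e ∧ (¬e ∧ ¬c ∨ ¬e)
= ¬e ∧ ¬e
= ¬e

¬e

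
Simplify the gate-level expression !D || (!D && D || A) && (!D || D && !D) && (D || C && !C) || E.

!D || (!D && D || A) && (!D || D && !D) && (D || C && !C) || E
= !D || (!D && D || A) && !D && (D || C && !C) || E   — complement / identity
= !D || (!D && D || A) && !D && D || E   — complement / identity
= !D || !D && D || E   — absorption
= !D || E   — complement / identity

!D || E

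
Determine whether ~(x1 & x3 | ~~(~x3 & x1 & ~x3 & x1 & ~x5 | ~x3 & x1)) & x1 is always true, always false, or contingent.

~(x1 & x3 | ~~(~x3 & x1 & ~x3 & x1 & ~x5 | ~x3 & x1)) & x1
= ~(x1 & x3 | ~~(~x3 & x1 & ~x5 | ~x3 & x1)) & x1   — idempotence
= ~(x1 & x3 | ~x3 & x1 & ~x5 | ~x3 & x1) & x1   — double negation
= ~(x1 & x3 | ~x3 & x1) & x1   — absorption
= ~x1 & x1   — distribution
= 0   — complement

always false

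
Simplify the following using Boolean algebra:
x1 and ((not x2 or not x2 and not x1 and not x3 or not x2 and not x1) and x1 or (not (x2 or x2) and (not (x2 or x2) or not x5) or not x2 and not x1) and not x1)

x1 and ((not x2 or not x2 and not x1 and not x3 or not x2 and not x1) and x1 or (not (x2 or x2) and (not (x2 or x2) or not x5) or not x2 and not x1) and not x1)
= x1 and ((not x2 or not x2 and not x1) and x1 or (not (x2 or x2) and (not (x2 or x2) or not x5) or not x2 and not x1) and not x1)   — absorption
= x1 and ((not x2 or not x2 and not x1) and x1 or (not (x2 or x2) or not x2 and not x1) and not x1)   — absorption
= x1 and ((not x2 or not x2 and not x1) and x1 or (not x2 or not x2 and not x1) and not x1)   — idempotence
= x1 and (not x2 or not x2 and not x1)   — distribution
= x1 and not x2   — absorption

x1 and not x2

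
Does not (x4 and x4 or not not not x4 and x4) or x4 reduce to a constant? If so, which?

not (x4 and x4 or not not not x4 and x4) or x4
= not (x4 and x4 or not x4 and x4) or x4   — double negation
= not x4 or x4   — distribution
= True   — complement

yes, True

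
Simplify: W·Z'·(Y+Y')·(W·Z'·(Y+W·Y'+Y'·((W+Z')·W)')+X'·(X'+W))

W·Z'·(Y+Y')·(W·Z'·(Y+W·Y'+Y'·((W+Z')·W)')+X'·(X'+W))
= W·Z'·(Y+Y')·(W·Z'·(Y+W·Y'+Y'·W')+X'·(X'+W))   (absorption)
= W·Z'·(Y+Y')·(W·Z'·(Y+W·Y'+Y'·W')+X')   (absorption)
= W·Z'·(Y+Y')·(W·Z'·(Y+Y')+X')   (distribution)
= W·Z'·(Y+Y')   (absorption)
= W·Z'   (complement / identity)

W·Z'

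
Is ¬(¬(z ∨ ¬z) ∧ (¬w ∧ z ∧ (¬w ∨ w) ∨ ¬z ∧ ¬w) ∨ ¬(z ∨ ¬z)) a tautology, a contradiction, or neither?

¬(¬(z ∨ ¬z) ∧ (¬w ∧ z ∧ (¬w ∨ w) ∨ ¬z ∧ ¬w) ∨ ¬(z ∨ ¬z))
= ¬(¬(z ∨ ¬z) ∧ (¬w ∧ z ∨ ¬z ∧ ¬w) ∨ ¬(z ∨ ¬z))
= ¬(¬(z ∨ ¬z) ∧ ¬w ∨ ¬(z ∨ ¬z))
= ¬¬(z ∨ ¬z)
= z ∨ ¬z
= True

tautology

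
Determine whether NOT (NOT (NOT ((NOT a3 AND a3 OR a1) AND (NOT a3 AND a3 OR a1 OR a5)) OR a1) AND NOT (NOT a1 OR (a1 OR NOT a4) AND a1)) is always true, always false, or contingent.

NOT (NOT (NOT ((NOT a3 AND a3 OR a1) AND (NOT a3 AND a3 OR a1 OR a5)) OR a1) AND NOT (NOT a1 OR (a1 OR NOT a4) AND a1))
= NOT (NOT (NOT (NOT a3 AND a3 OR a1) OR a1) AND NOT (NOT a1 OR (a1 OR NOT a4) AND a1))
= NOT (NOT (NOT (NOT a3 AND a3 OR a1) OR a1) AND NOT (NOT a1 OR a1))
= NOT (NOT a3 AND a3 OR a1) OR a1 OR NOT a1 OR a1
= NOT a1 OR a1 OR NOT a1 OR a1
= NOT a1 OR a1
= TRUE

always true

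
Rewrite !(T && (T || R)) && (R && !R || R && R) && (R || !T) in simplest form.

!T && R

!(T && (T || R)) && (R && !R || R && R) && (R || !T)
= !(T && (T || R)) && R && (R || !T)   — distribution
= !T && R && (R || !T)   — absorption
= !T && R   — absorption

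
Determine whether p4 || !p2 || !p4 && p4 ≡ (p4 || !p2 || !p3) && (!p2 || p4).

Yes

E1: p4 || !p2 || !p4 && p4
    = p4 || !p2   — complement / identity
E2: (p4 || !p2 || !p3) && (!p2 || p4)
    = p4 || (!p2 || !p3) && !p2   — distribution
    = p4 || !p2   — absorption
Both reduce to p4 || !p2, so they are equivalent.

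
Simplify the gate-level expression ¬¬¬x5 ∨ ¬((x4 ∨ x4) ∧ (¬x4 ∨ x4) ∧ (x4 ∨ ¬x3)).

¬¬¬x5 ∨ ¬((x4 ∨ x4) ∧ (¬x4 ∨ x4) ∧ (x4 ∨ ¬x3))
= ¬x5 ∨ ¬((x4 ∨ x4) ∧ (¬x4 ∨ x4) ∧ (x4 ∨ ¬x3))   — double negation
= ¬x5 ∨ ¬((x4 ∨ x4) ∧ (x4 ∨ ¬x3))   — complement / identity
= ¬x5 ∨ ¬(x4 ∨ x4 ∧ ¬x3)   — distribution
= ¬x5 ∨ ¬x4   — absorption

¬x5 ∨ ¬x4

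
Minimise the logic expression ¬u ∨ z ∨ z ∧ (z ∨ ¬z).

¬u ∨ z

¬u ∨ z ∨ z ∧ (z ∨ ¬z)
= ¬u ∨ z ∨ z   [complement / identity]
= ¬u ∨ z   [idempotence]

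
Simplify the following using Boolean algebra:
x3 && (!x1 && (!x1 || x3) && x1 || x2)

x3 && x2

x3 && (!x1 && (!x1 || x3) && x1 || x2)
= x3 && (!x1 && x1 || x2)   — absorption
= x3 && x2   — complement / identity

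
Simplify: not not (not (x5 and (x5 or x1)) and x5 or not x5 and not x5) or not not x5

True

not not (not (x5 and (x5 or x1)) and x5 or not x5 and not x5) or not not x5
= not not (not (x5 and (x5 or x1)) and x5 or not x5 and not x5) or x5
= not (x5 and (x5 or x1)) and x5 or not x5 and not x5 or x5
= not x5 and x5 or not x5 and not x5 or x5
= not x5 or x5
= True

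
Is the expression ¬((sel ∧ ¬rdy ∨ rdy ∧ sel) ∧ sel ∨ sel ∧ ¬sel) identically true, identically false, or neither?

¬((sel ∧ ¬rdy ∨ rdy ∧ sel) ∧ sel ∨ sel ∧ ¬sel)
= ¬(sel ∧ sel ∨ sel ∧ ¬sel)   [distribution]
= ¬sel   [distribution]
This depends on sel, so it is not a constant.

neither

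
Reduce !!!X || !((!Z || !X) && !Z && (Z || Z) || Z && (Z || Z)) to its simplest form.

!X || !Z

!!!X || !((!Z || !X) && !Z && (Z || Z) || Z && (Z || Z))
= !!!X || !(!Z && (Z || Z) || Z && (Z || Z))
= !!!X || !(Z || Z)
= !X || !(Z || Z)
= !X || !Z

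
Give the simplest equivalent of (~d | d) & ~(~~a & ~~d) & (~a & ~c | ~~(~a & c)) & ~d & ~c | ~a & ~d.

(~d | d) & ~(~~a & ~~d) & (~a & ~c | ~~(~a & c)) & ~d & ~c | ~a & ~d
= ~(~~a & ~~d) & (~a & ~c | ~~(~a & c)) & ~d & ~c | ~a & ~d
= ~(~~a & ~~d) & (~a & ~c | ~a & c) & ~d & ~c | ~a & ~d
= (~a | ~d) & (~a & ~c | ~a & c) & ~d & ~c | ~a & ~d
= (~a | ~d) & ~a & ~d & ~c | ~a & ~d
= ~a & ~d & ~c | ~a & ~d
= ~a & ~d

~a & ~d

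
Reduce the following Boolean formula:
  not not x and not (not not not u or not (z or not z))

not not x and not (not not not u or not (z or not z))
= not not x and not (not u or not (z or not z))   (double negation)
= not not x and u and (z or not z)   (De Morgan)
= x and u and (z or not z)   (double negation)
= x and u   (complement / identity)

x and u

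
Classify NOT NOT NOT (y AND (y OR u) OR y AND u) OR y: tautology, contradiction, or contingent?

NOT NOT NOT (y AND (y OR u) OR y AND u) OR y
= NOT NOT NOT (y OR y AND u) OR y   [absorption]
= NOT NOT NOT y OR y   [absorption]
= NOT y OR y   [double negation]
= TRUE   [complement]

tautology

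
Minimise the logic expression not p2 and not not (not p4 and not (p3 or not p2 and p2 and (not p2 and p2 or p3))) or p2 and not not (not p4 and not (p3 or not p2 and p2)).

not p4 and not p3

not p2 and not not (not p4 and not (p3 or not p2 and p2 and (not p2 and p2 or p3))) or p2 and not not (not p4 and not (p3 or not p2 and p2))
= not p2 and not not (not p4 and not (p3 or not p2 and p2)) or p2 and not not (not p4 and not (p3 or not p2 and p2))   [absorption]
= (not p2 or p2) and not not (not p4 and not (p3 or not p2 and p2))   [distribution]
= (not p2 or p2) and not not (not p4 and not p3)   [complement / identity]
= not not (not p4 and not p3)   [complement / identity]
= not p4 and not p3   [double negation]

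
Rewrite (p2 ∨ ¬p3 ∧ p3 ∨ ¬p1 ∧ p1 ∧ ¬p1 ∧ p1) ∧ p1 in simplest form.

p2 ∧ p1

(p2 ∨ ¬p3 ∧ p3 ∨ ¬p1 ∧ p1 ∧ ¬p1 ∧ p1) ∧ p1
= (p2 ∨ ¬p3 ∧ p3 ∨ ¬p1 ∧ p1) ∧ p1   (idempotence)
= (p2 ∨ ¬p3 ∧ p3) ∧ p1   (complement / identity)
= p2 ∧ p1   (complement / identity)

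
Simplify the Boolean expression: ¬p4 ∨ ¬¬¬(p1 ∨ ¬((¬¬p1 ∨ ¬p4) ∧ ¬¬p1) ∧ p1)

¬p4 ∨ ¬p1

¬p4 ∨ ¬¬¬(p1 ∨ ¬((¬¬p1 ∨ ¬p4) ∧ ¬¬p1) ∧ p1)
= ¬p4 ∨ ¬(p1 ∨ ¬((¬¬p1 ∨ ¬p4) ∧ ¬¬p1) ∧ p1)   [double negation]
= ¬p4 ∨ ¬(p1 ∨ ¬¬¬p1 ∧ p1)   [absorption]
= ¬p4 ∨ ¬(p1 ∨ ¬p1 ∧ p1)   [double negation]
= ¬p4 ∨ ¬p1   [complement / identity]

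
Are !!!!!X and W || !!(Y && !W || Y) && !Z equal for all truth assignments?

No

E1: !!!!!X
    = !!!X   — double negation
    = !X   — double negation
E2: W || !!(Y && !W || Y) && !Z
    = W || (Y && !W || Y) && !Z   — double negation
    = W || Y && !Z   — absorption
These differ: at W=1, X=1, Y=0, Z=1, E1 = 0 but E2 = 1.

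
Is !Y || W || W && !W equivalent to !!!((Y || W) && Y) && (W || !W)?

E1: !Y || W || W && !W
    = !Y || W   — complement / identity
E2: !!!((Y || W) && Y) && (W || !W)
    = !((Y || W) && Y) && (W || !W)   — double negation
    = !((Y || W) && Y)   — complement / identity
    = !Y   — absorption
These differ: at W=1, Y=1, E1 = 1 but E2 = 0.

No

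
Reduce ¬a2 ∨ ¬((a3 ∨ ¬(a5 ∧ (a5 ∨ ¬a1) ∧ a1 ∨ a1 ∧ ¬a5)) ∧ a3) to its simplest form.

¬a2 ∨ ¬((a3 ∨ ¬(a5 ∧ (a5 ∨ ¬a1) ∧ a1 ∨ a1 ∧ ¬a5)) ∧ a3)
= ¬a2 ∨ ¬((a3 ∨ ¬(a5 ∧ a1 ∨ a1 ∧ ¬a5)) ∧ a3)   (absorption)
= ¬a2 ∨ ¬((a3 ∨ ¬a1) ∧ a3)   (distribution)
= ¬a2 ∨ ¬a3   (absorption)

¬a2 ∨ ¬a3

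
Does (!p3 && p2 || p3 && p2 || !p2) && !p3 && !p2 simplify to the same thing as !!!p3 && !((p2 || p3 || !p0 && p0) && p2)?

E1: (!p3 && p2 || p3 && p2 || !p2) && !p3 && !p2
    = (p2 || !p2) && !p3 && !p2   — distribution
    = !p3 && !p2   — complement / identity
E2: !!!p3 && !((p2 || p3 || !p0 && p0) && p2)
    = !!!p3 && !((p2 || p3) && p2)   — complement / identity
    = !p3 && !((p2 || p3) && p2)   — double negation
    = !p3 && !p2   — absorption
Both reduce to !p3 && !p2, so they are equivalent.

Yes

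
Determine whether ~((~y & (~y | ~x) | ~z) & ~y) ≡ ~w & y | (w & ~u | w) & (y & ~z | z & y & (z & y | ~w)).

Yes

E1: ~((~y & (~y | ~x) | ~z) & ~y)
    = ~((~y | ~z) & ~y)   — absorption
    = ~~y   — absorption
    = y   — double negation
E2: ~w & y | (w & ~u | w) & (y & ~z | z & y & (z & y | ~w))
    = ~w & y | (w & ~u | w) & (y & ~z | z & y)   — absorption
    = ~w & y | w & (y & ~z | z & y)   — absorption
    = ~w & y | w & y   — distribution
    = y   — distribution
Both reduce to y, so they are equivalent.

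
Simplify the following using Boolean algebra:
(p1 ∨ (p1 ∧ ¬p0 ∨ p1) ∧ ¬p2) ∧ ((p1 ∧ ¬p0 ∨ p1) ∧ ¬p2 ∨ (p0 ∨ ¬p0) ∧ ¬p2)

(p1 ∨ (p1 ∧ ¬p0 ∨ p1) ∧ ¬p2) ∧ ((p1 ∧ ¬p0 ∨ p1) ∧ ¬p2 ∨ (p0 ∨ ¬p0) ∧ ¬p2)
= p1 ∧ (p0 ∨ ¬p0) ∧ ¬p2 ∨ (p1 ∧ ¬p0 ∨ p1) ∧ ¬p2   [distribution]
= p1 ∧ (p0 ∨ ¬p0) ∧ ¬p2 ∨ p1 ∧ ¬p2   [absorption]
= p1 ∧ ¬p2 ∨ p1 ∧ ¬p2   [complement / identity]
= p1 ∧ ¬p2   [idempotence]

p1 ∧ ¬p2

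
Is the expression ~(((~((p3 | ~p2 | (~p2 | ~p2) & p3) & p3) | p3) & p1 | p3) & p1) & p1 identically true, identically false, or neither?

identically false

~(((~((p3 | ~p2 | (~p2 | ~p2) & p3) & p3) | p3) & p1 | p3) & p1) & p1
= ~(((~((p3 | ~p2 | ~p2 & p3) & p3) | p3) & p1 | p3) & p1) & p1   (idempotence)
= ~(((~((p3 | ~p2) & p3) | p3) & p1 | p3) & p1) & p1   (absorption)
= ~(((~p3 | p3) & p1 | p3) & p1) & p1   (absorption)
= ~((p1 | p3) & p1) & p1   (complement / identity)
= ~p1 & p1   (absorption)
= 0   (complement)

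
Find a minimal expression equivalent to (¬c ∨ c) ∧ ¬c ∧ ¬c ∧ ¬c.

(¬c ∨ c) ∧ ¬c ∧ ¬c ∧ ¬c
= (¬c ∨ c) ∧ ¬c ∧ ¬c
= ¬c ∧ ¬c
= ¬c

¬c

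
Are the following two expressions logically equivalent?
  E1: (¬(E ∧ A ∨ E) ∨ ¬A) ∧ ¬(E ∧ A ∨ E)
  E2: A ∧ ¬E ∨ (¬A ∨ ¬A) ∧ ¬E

E1: (¬(E ∧ A ∨ E) ∨ ¬A) ∧ ¬(E ∧ A ∨ E)
    = ¬(E ∧ A ∨ E)
    = ¬E
E2: A ∧ ¬E ∨ (¬A ∨ ¬A) ∧ ¬E
    = A ∧ ¬E ∨ ¬A ∧ ¬E
    = ¬E
Both reduce to ¬E, so they are equivalent.

Yes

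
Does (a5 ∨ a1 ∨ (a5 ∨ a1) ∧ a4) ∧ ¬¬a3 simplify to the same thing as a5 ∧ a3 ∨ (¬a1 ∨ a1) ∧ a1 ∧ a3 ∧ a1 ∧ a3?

Yes

E1: (a5 ∨ a1 ∨ (a5 ∨ a1) ∧ a4) ∧ ¬¬a3
    = (a5 ∨ a1) ∧ ¬¬a3   [absorption]
    = (a5 ∨ a1) ∧ a3   [double negation]
E2: a5 ∧ a3 ∨ (¬a1 ∨ a1) ∧ a1 ∧ a3 ∧ a1 ∧ a3
    = a5 ∧ a3 ∨ a1 ∧ a3 ∧ a1 ∧ a3   [complement / identity]
    = a5 ∧ a3 ∨ a1 ∧ a3   [idempotence]
    = (a5 ∨ a1) ∧ a3   [distribution]
Both reduce to (a5 ∨ a1) ∧ a3, so they are equivalent.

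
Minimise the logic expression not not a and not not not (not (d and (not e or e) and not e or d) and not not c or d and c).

not not a and not not not (not (d and (not e or e) and not e or d) and not not c or d and c)
= not not a and not not not (not (d and not e or d) and not not c or d and c)   (complement / identity)
= a and not not not (not (d and not e or d) and not not c or d and c)   (double negation)
= a and not not not (not (d and not e or d) and c or d and c)   (double negation)
= a and not (not (d and not e or d) and c or d and c)   (double negation)
= a and not (not d and c or d and c)   (absorption)
= a and not c   (distribution)

a and not c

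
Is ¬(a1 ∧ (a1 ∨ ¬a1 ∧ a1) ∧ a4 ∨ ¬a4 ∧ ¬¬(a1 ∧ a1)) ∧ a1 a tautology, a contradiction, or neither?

contradiction

¬(a1 ∧ (a1 ∨ ¬a1 ∧ a1) ∧ a4 ∨ ¬a4 ∧ ¬¬(a1 ∧ a1)) ∧ a1
= ¬(a1 ∧ a1 ∧ a4 ∨ ¬a4 ∧ ¬¬(a1 ∧ a1)) ∧ a1   — complement / identity
= ¬(a1 ∧ a1 ∧ a4 ∨ ¬a4 ∧ a1 ∧ a1) ∧ a1   — double negation
= ¬(a1 ∧ a1) ∧ a1   — distribution
= ¬a1 ∧ a1   — idempotence
= False   — complement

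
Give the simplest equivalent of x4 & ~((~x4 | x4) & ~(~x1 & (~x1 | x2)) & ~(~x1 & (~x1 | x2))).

x4 & ~x1

x4 & ~((~x4 | x4) & ~(~x1 & (~x1 | x2)) & ~(~x1 & (~x1 | x2)))
= x4 & ~((~x4 | x4) & ~(~x1 & (~x1 | x2)))   — idempotence
= x4 & ~~(~x1 & (~x1 | x2))   — complement / identity
= x4 & ~~~x1   — absorption
= x4 & ~x1   — double negation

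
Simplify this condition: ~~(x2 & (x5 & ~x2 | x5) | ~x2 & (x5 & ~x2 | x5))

~~(x2 & (x5 & ~x2 | x5) | ~x2 & (x5 & ~x2 | x5))
= x2 & (x5 & ~x2 | x5) | ~x2 & (x5 & ~x2 | x5)
= x5 & ~x2 | x5
= x5

x5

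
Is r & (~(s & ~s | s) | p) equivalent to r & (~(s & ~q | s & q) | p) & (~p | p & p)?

Yes

E1: r & (~(s & ~s | s) | p)
    = r & (~s | p)   — complement / identity
E2: r & (~(s & ~q | s & q) | p) & (~p | p & p)
    = r & (~(s & ~q | s & q) | p) & (~p | p)   — idempotence
    = r & (~(s & ~q | s & q) | p)   — complement / identity
    = r & (~s | p)   — distribution
Both reduce to r & (~s | p), so they are equivalent.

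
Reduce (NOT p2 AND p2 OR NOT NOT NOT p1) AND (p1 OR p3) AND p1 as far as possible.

(NOT p2 AND p2 OR NOT NOT NOT p1) AND (p1 OR p3) AND p1
= NOT NOT NOT p1 AND (p1 OR p3) AND p1
= NOT NOT NOT p1 AND p1
= NOT p1 AND p1
= FALSE

FALSE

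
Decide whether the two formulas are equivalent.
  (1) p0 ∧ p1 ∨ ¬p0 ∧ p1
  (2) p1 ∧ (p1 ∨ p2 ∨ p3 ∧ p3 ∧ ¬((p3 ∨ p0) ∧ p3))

E1: p0 ∧ p1 ∨ ¬p0 ∧ p1
    = p1   — distribution
E2: p1 ∧ (p1 ∨ p2 ∨ p3 ∧ p3 ∧ ¬((p3 ∨ p0) ∧ p3))
    = p1 ∧ (p1 ∨ p2 ∨ p3 ∧ ¬((p3 ∨ p0) ∧ p3))   — idempotence
    = p1 ∧ (p1 ∨ p2 ∨ p3 ∧ ¬p3)   — absorption
    = p1 ∧ (p1 ∨ p2)   — complement / identity
    = p1   — absorption
Both reduce to p1, so they are equivalent.

Yes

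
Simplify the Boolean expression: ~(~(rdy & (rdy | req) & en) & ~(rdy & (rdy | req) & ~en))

rdy

~(~(rdy & (rdy | req) & en) & ~(rdy & (rdy | req) & ~en))
= rdy & (rdy | req) & en | rdy & (rdy | req) & ~en
= rdy & (rdy | req)
= rdy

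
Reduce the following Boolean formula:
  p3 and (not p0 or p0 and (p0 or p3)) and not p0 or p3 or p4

p3 and (not p0 or p0 and (p0 or p3)) and not p0 or p3 or p4
= p3 and (not p0 or p0) and not p0 or p3 or p4
= p3 and not p0 or p3 or p4
= p3 or p4

p3 or p4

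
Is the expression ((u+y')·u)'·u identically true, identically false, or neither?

((u+y')·u)'·u
= u'·u   — absorption
= 0   — complement

identically false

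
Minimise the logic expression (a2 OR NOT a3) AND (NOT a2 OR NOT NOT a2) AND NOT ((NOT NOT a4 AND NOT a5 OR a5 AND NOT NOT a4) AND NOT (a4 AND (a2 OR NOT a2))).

(a2 OR NOT a3) AND (NOT a2 OR NOT NOT a2) AND NOT ((NOT NOT a4 AND NOT a5 OR a5 AND NOT NOT a4) AND NOT (a4 AND (a2 OR NOT a2)))
= (a2 OR NOT a3) AND (NOT a2 OR NOT NOT a2) AND NOT ((NOT NOT a4 AND NOT a5 OR a5 AND NOT NOT a4) AND NOT a4)   [complement / identity]
= (a2 OR NOT a3) AND (NOT a2 OR NOT NOT a2) AND NOT (NOT NOT a4 AND NOT a4)   [distribution]
= (a2 OR NOT a3) AND (NOT a2 OR a2) AND NOT (NOT NOT a4 AND NOT a4)   [double negation]
= (a2 OR NOT a3) AND (NOT a2 OR a2) AND (NOT a4 OR a4)   [De Morgan]
= (a2 OR NOT a3) AND (NOT a2 OR a2)   [complement / identity]
= a2 OR NOT a3   [complement / identity]

a2 OR NOT a3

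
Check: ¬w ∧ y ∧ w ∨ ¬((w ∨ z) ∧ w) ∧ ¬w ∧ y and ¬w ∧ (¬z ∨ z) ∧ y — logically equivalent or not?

E1: ¬w ∧ y ∧ w ∨ ¬((w ∨ z) ∧ w) ∧ ¬w ∧ y
    = ¬w ∧ y ∧ w ∨ ¬w ∧ ¬w ∧ y   [absorption]
    = ¬w ∧ y   [distribution]
E2: ¬w ∧ (¬z ∨ z) ∧ y
    = ¬w ∧ y   [complement / identity]
Both reduce to ¬w ∧ y, so they are equivalent.

Yes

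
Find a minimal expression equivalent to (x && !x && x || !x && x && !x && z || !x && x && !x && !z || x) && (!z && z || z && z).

x && z

(x && !x && x || !x && x && !x && z || !x && x && !x && !z || x) && (!z && z || z && z)
= (x && !x && x || !x && x && !x || x) && (!z && z || z && z)
= (!x && x || x) && (!z && z || z && z)
= (!x && x || x) && z
= x && z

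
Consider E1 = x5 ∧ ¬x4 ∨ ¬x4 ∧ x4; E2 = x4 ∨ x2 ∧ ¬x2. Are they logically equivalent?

No

E1: x5 ∧ ¬x4 ∨ ¬x4 ∧ x4
    = x5 ∧ ¬x4
E2: x4 ∨ x2 ∧ ¬x2
    = x4
These differ: at x2=0, x4=1, x5=1, E1 = 0 but E2 = 1.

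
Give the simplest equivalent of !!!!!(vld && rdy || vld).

!!!!!(vld && rdy || vld)
= !!!!!vld   (absorption)
= !!!vld   (double negation)
= !vld   (double negation)

!vld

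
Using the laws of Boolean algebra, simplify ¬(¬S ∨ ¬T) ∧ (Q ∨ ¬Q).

S ∧ T

¬(¬S ∨ ¬T) ∧ (Q ∨ ¬Q)
= ¬(¬S ∨ ¬T)
= S ∧ T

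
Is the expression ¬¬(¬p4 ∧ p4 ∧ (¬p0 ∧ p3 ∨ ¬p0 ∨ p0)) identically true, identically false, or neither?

¬¬(¬p4 ∧ p4 ∧ (¬p0 ∧ p3 ∨ ¬p0 ∨ p0))
= ¬¬(¬p4 ∧ p4 ∧ (¬p0 ∨ p0))
= ¬¬(¬p4 ∧ p4)
= ¬p4 ∧ p4
= False

identically false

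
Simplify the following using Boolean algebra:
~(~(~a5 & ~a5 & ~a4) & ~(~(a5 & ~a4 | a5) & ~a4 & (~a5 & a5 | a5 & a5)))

~a5 & ~a4

~(~(~a5 & ~a5 & ~a4) & ~(~(a5 & ~a4 | a5) & ~a4 & (~a5 & a5 | a5 & a5)))
= ~a5 & ~a5 & ~a4 | ~(a5 & ~a4 | a5) & ~a4 & (~a5 & a5 | a5 & a5)
= ~a5 & ~a5 & ~a4 | ~a5 & ~a4 & (~a5 & a5 | a5 & a5)
= ~a5 & ~a5 & ~a4 | ~a5 & ~a4 & a5
= ~a5 & ~a4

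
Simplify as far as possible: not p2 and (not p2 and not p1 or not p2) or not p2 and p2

not p2 and (not p2 and not p1 or not p2) or not p2 and p2
= not p2 and not p2 or not p2 and p2   — absorption
= not p2   — distribution

not p2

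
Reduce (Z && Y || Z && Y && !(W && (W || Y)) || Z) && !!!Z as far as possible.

(Z && Y || Z && Y && !(W && (W || Y)) || Z) && !!!Z
= (Z && Y || Z && Y && !W || Z) && !!!Z   [absorption]
= (Z && Y || Z) && !!!Z   [absorption]
= Z && !!!Z   [absorption]
= Z && !Z   [double negation]
= false   [complement]

false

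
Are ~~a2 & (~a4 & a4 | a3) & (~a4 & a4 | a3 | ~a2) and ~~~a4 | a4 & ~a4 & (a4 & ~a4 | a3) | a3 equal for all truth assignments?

No

E1: ~~a2 & (~a4 & a4 | a3) & (~a4 & a4 | a3 | ~a2)
    = ~~a2 & (~a4 & a4 | a3)   — absorption
    = ~~a2 & a3   — complement / identity
    = a2 & a3   — double negation
E2: ~~~a4 | a4 & ~a4 & (a4 & ~a4 | a3) | a3
    = ~~~a4 | a4 & ~a4 | a3   — absorption
    = ~~~a4 | a3   — complement / identity
    = ~a4 | a3   — double negation
These differ: at a2=0, a3=0, a4=0, E1 = 0 but E2 = 1.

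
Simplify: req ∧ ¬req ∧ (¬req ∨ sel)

req ∧ ¬req ∧ (¬req ∨ sel)
= req ∧ ¬req   [absorption]
= False   [complement]

False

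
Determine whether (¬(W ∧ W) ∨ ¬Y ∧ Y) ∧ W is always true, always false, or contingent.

always false

(¬(W ∧ W) ∨ ¬Y ∧ Y) ∧ W
= (¬W ∨ ¬Y ∧ Y) ∧ W   [idempotence]
= ¬W ∧ W   [complement / identity]
= False   [complement]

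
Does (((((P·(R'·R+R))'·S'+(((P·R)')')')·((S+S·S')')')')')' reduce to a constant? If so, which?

(((((P·(R'·R+R))'·S'+(((P·R)')')')·((S+S·S')')')')')'
= (((P·(R'·R+R))'·S'+(((P·R)')')')·((S+S·S')')')'   [double negation]
= (((P·(R'·R+R))'·S'+(((P·R)')')')·(S')')'   [complement / identity]
= (((P·R)'·S'+(((P·R)')')')·(S')')'   [complement / identity]
= (((P·R)'·S'+(P·R)')·(S')')'   [double negation]
= ((P·R)'·(S')')'   [absorption]
= P·R+S'   [De Morgan]
This depends on P, R, S, so it is not a constant.

no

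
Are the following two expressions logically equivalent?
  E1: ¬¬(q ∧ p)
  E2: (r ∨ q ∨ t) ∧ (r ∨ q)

No

E1: ¬¬(q ∧ p)
    = q ∧ p   — double negation
E2: (r ∨ q ∨ t) ∧ (r ∨ q)
    = r ∨ q   — absorption
These differ: at p=0, q=0, r=1, t=0, E1 = 0 but E2 = 1.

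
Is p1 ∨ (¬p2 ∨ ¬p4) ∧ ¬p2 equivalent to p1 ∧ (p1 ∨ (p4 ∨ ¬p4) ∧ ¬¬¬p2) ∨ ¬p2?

Yes

E1: p1 ∨ (¬p2 ∨ ¬p4) ∧ ¬p2
    = p1 ∨ ¬p2   (absorption)
E2: p1 ∧ (p1 ∨ (p4 ∨ ¬p4) ∧ ¬¬¬p2) ∨ ¬p2
    = p1 ∧ (p1 ∨ (p4 ∨ ¬p4) ∧ ¬p2) ∨ ¬p2   (double negation)
    = p1 ∧ (p1 ∨ ¬p2) ∨ ¬p2   (complement / identity)
    = p1 ∨ ¬p2   (absorption)
Both reduce to p1 ∨ ¬p2, so they are equivalent.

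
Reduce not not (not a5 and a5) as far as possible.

False

not not (not a5 and a5)
= not a5 and a5
= False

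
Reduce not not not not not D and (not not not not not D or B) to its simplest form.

not not not not not D and (not not not not not D or B)
= not not not not not D   [absorption]
= not not not D   [double negation]
= not D   [double negation]

not D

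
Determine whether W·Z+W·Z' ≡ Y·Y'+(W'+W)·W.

Yes

E1: W·Z+W·Z'
    = W
E2: Y·Y'+(W'+W)·W
    = Y·Y'+W
    = W
Both reduce to W, so they are equivalent.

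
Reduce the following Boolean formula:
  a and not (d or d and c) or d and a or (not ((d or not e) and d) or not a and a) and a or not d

a or not d

a and not (d or d and c) or d and a or (not ((d or not e) and d) or not a and a) and a or not d
= a and not (d or d and c) or d and a or (not d or not a and a) and a or not d
= a and not (d or d and c) or d and a or not d and a or not d
= a and not (d or d and c) or d and a or not d
= a and not d or d and a or not d
= a or not d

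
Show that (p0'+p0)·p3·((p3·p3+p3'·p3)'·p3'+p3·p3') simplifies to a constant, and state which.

(p0'+p0)·p3·((p3·p3+p3'·p3)'·p3'+p3·p3')
= (p0'+p0)·p3·(p3'·p3'+p3·p3')   [distribution]
= p3·(p3'·p3'+p3·p3')   [complement / identity]
= p3·p3'   [distribution]
= 0   [complement]

0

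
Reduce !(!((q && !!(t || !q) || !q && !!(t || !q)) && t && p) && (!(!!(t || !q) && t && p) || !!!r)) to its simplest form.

!(!((q && !!(t || !q) || !q && !!(t || !q)) && t && p) && (!(!!(t || !q) && t && p) || !!!r))
= !(!(!!(t || !q) && t && p) && (!(!!(t || !q) && t && p) || !!!r))   [distribution]
= !(!(!!(t || !q) && t && p) && (!(!!(t || !q) && t && p) || !r))   [double negation]
= !!(!!(t || !q) && t && p)   [absorption]
= !!((t || !q) && t && p)   [double negation]
= !!(t && p)   [absorption]
= t && p   [double negation]

t && p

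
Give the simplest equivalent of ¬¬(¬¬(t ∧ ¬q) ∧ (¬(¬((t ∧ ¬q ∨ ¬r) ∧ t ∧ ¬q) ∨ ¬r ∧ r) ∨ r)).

¬¬(¬¬(t ∧ ¬q) ∧ (¬(¬((t ∧ ¬q ∨ ¬r) ∧ t ∧ ¬q) ∨ ¬r ∧ r) ∨ r))
= ¬¬(¬¬(t ∧ ¬q) ∧ (¬(¬(t ∧ ¬q) ∨ ¬r ∧ r) ∨ r))   — absorption
= ¬¬(¬¬(t ∧ ¬q) ∧ (¬¬(t ∧ ¬q) ∨ r))   — complement / identity
= ¬¬(t ∧ ¬q) ∧ (¬¬(t ∧ ¬q) ∨ r)   — double negation
= ¬¬(t ∧ ¬q)   — absorption
= t ∧ ¬q   — double negation

t ∧ ¬q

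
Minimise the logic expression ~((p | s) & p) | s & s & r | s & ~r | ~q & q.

~((p | s) & p) | s & s & r | s & ~r | ~q & q
= ~((p | s) & p) | s & s & r | s & ~r   (complement / identity)
= ~((p | s) & p) | s & r | s & ~r   (idempotence)
= ~((p | s) & p) | s   (distribution)
= ~p | s   (absorption)

~p | s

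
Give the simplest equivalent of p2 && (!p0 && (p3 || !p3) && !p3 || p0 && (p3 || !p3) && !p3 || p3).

p2 && (!p0 && (p3 || !p3) && !p3 || p0 && (p3 || !p3) && !p3 || p3)
= p2 && ((p3 || !p3) && !p3 || p3)   [distribution]
= p2 && (!p3 || p3)   [complement / identity]
= p2   [complement / identity]

p2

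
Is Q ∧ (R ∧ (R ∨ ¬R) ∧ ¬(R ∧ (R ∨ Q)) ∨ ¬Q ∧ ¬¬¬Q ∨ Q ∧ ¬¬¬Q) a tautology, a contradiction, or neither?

Q ∧ (R ∧ (R ∨ ¬R) ∧ ¬(R ∧ (R ∨ Q)) ∨ ¬Q ∧ ¬¬¬Q ∨ Q ∧ ¬¬¬Q)
= Q ∧ (R ∧ (R ∨ ¬R) ∧ ¬(R ∧ (R ∨ Q)) ∨ ¬¬¬Q)   [distribution]
= Q ∧ (R ∧ (R ∨ ¬R) ∧ ¬(R ∧ (R ∨ Q)) ∨ ¬Q)   [double negation]
= Q ∧ (R ∧ (R ∨ ¬R) ∧ ¬R ∨ ¬Q)   [absorption]
= Q ∧ (R ∧ ¬R ∨ ¬Q)   [complement / identity]
= Q ∧ ¬Q   [complement / identity]
= False   [complement]

contradiction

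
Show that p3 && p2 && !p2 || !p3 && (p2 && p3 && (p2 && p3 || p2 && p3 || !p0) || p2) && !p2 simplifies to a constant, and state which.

p3 && p2 && !p2 || !p3 && (p2 && p3 && (p2 && p3 || p2 && p3 || !p0) || p2) && !p2
= p3 && p2 && !p2 || !p3 && (p2 && p3 && (p2 && p3 || !p0) || p2) && !p2   [idempotence]
= p3 && p2 && !p2 || !p3 && (p2 && p3 || p2) && !p2   [absorption]
= p3 && p2 && !p2 || !p3 && p2 && !p2   [absorption]
= p2 && !p2   [distribution]
= false   [complement]

false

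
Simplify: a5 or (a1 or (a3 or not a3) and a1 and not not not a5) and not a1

a5 or (a1 or (a3 or not a3) and a1 and not not not a5) and not a1
= a5 or (a1 or (a3 or not a3) and a1 and not a5) and not a1   (double negation)
= a5 or (a1 or a1 and not a5) and not a1   (complement / identity)
= a5 or a1 and not a1   (absorption)
= a5   (complement / identity)

a5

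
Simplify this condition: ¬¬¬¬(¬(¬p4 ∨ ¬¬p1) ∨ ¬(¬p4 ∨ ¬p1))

¬¬¬¬(¬(¬p4 ∨ ¬¬p1) ∨ ¬(¬p4 ∨ ¬p1))
= ¬¬¬¬(¬(¬p4 ∨ ¬¬p1) ∨ p4 ∧ p1)   (De Morgan)
= ¬¬¬¬(p4 ∧ ¬p1 ∨ p4 ∧ p1)   (De Morgan)
= ¬¬¬¬p4   (distribution)
= ¬¬p4   (double negation)
= p4   (double negation)

p4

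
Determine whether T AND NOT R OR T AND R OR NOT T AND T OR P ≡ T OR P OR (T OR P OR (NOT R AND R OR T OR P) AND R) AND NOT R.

E1: T AND NOT R OR T AND R OR NOT T AND T OR P
    = T OR NOT T AND T OR P
    = T OR P
E2: T OR P OR (T OR P OR (NOT R AND R OR T OR P) AND R) AND NOT R
    = T OR P OR (T OR P OR (T OR P) AND R) AND NOT R
    = T OR P OR (T OR P) AND NOT R
    = T OR P
Both reduce to T OR P, so they are equivalent.

Yes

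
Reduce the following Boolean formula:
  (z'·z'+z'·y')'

(z'·z'+z'·y')'
= (z'·(z'+y'))'   (distribution)
= (z')'   (absorption)
= z   (double negation)

z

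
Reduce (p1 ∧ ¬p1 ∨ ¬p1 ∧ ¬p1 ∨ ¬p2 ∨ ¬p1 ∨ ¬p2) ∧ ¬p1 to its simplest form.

¬p1

(p1 ∧ ¬p1 ∨ ¬p1 ∧ ¬p1 ∨ ¬p2 ∨ ¬p1 ∨ ¬p2) ∧ ¬p1
= (¬p1 ∨ ¬p2 ∨ ¬p1 ∨ ¬p2) ∧ ¬p1   (distribution)
= (¬p1 ∨ ¬p2) ∧ ¬p1   (idempotence)
= ¬p1   (absorption)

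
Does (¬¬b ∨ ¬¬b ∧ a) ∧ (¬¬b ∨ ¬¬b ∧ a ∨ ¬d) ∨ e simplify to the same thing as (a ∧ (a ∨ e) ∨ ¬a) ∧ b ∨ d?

No

E1: (¬¬b ∨ ¬¬b ∧ a) ∧ (¬¬b ∨ ¬¬b ∧ a ∨ ¬d) ∨ e
    = ¬¬b ∨ ¬¬b ∧ a ∨ e   (absorption)
    = ¬¬b ∨ e   (absorption)
    = b ∨ e   (double negation)
E2: (a ∧ (a ∨ e) ∨ ¬a) ∧ b ∨ d
    = (a ∨ ¬a) ∧ b ∨ d   (absorption)
    = b ∨ d   (complement / identity)
These differ: at a=0, b=0, d=1, e=0, E1 = 0 but E2 = 1.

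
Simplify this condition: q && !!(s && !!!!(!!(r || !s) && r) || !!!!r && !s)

q && r

q && !!(s && !!!!(!!(r || !s) && r) || !!!!r && !s)
= q && !!(s && !!!!((r || !s) && r) || !!!!r && !s)   [double negation]
= q && !!(s && !!!!r || !!!!r && !s)   [absorption]
= q && !!!!!!r   [distribution]
= q && !!!!r   [double negation]
= q && !!r   [double negation]
= q && r   [double negation]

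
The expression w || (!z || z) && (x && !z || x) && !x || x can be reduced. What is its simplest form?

w || x

w || (!z || z) && (x && !z || x) && !x || x
= w || (!z || z) && x && !x || x   (absorption)
= w || x && !x || x   (complement / identity)
= w || x   (complement / identity)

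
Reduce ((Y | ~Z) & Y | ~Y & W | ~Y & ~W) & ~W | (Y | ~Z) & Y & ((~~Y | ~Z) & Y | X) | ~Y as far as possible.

1

((Y | ~Z) & Y | ~Y & W | ~Y & ~W) & ~W | (Y | ~Z) & Y & ((~~Y | ~Z) & Y | X) | ~Y
= ((Y | ~Z) & Y | ~Y & W | ~Y & ~W) & ~W | (Y | ~Z) & Y & ((Y | ~Z) & Y | X) | ~Y   — double negation
= ((Y | ~Z) & Y | ~Y) & ~W | (Y | ~Z) & Y & ((Y | ~Z) & Y | X) | ~Y   — distribution
= ((Y | ~Z) & Y | ~Y) & ~W | (Y | ~Z) & Y | ~Y   — absorption
= (Y | ~Z) & Y | ~Y   — absorption
= Y | ~Y   — absorption
= 1   — complement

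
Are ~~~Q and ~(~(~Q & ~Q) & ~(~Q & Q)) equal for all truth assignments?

Yes

E1: ~~~Q
    = ~Q   (double negation)
E2: ~(~(~Q & ~Q) & ~(~Q & Q))
    = ~Q & ~Q | ~Q & Q   (De Morgan)
    = ~Q   (distribution)
Both reduce to ~Q, so they are equivalent.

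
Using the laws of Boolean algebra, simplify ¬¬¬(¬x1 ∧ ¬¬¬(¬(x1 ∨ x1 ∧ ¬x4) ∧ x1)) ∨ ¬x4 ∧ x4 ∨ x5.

x1 ∨ x5

¬¬¬(¬x1 ∧ ¬¬¬(¬(x1 ∨ x1 ∧ ¬x4) ∧ x1)) ∨ ¬x4 ∧ x4 ∨ x5
= ¬¬¬(¬x1 ∧ ¬¬¬(¬(x1 ∨ x1 ∧ ¬x4) ∧ x1)) ∨ x5   — complement / identity
= ¬¬¬(¬x1 ∧ ¬(¬(x1 ∨ x1 ∧ ¬x4) ∧ x1)) ∨ x5   — double negation
= ¬¬(x1 ∨ ¬(x1 ∨ x1 ∧ ¬x4) ∧ x1) ∨ x5   — De Morgan
= ¬¬(x1 ∨ ¬x1 ∧ x1) ∨ x5   — absorption
= x1 ∨ ¬x1 ∧ x1 ∨ x5   — double negation
= x1 ∨ x5   — complement / identity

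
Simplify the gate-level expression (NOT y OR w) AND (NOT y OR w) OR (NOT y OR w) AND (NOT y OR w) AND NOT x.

NOT y OR w

(NOT y OR w) AND (NOT y OR w) OR (NOT y OR w) AND (NOT y OR w) AND NOT x
= (NOT y OR w) AND (NOT y OR w)
= NOT y OR w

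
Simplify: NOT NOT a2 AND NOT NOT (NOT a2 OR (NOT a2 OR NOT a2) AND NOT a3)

NOT NOT a2 AND NOT NOT (NOT a2 OR (NOT a2 OR NOT a2) AND NOT a3)
= NOT NOT a2 AND NOT NOT (NOT a2 OR NOT a2 AND NOT a3)   (idempotence)
= NOT NOT a2 AND NOT NOT NOT a2   (absorption)
= NOT NOT a2 AND NOT a2   (double negation)
= a2 AND NOT a2   (double negation)
= FALSE   (complement)

FALSE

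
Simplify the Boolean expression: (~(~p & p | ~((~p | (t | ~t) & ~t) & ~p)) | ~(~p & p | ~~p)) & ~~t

~p & t

(~(~p & p | ~((~p | (t | ~t) & ~t) & ~p)) | ~(~p & p | ~~p)) & ~~t
= (~(~p & p | ~((~p | ~t) & ~p)) | ~(~p & p | ~~p)) & ~~t   — complement / identity
= (~(~p & p | ~((~p | ~t) & ~p)) | ~(~p & p | ~~p)) & t   — double negation
= (~(~p & p | ~~p) | ~(~p & p | ~~p)) & t   — absorption
= ~(~p & p | ~~p) & t   — idempotence
= ~~~p & t   — complement / identity
= ~p & t   — double negation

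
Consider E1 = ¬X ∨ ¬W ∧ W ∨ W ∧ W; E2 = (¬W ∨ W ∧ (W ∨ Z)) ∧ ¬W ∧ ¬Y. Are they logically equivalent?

E1: ¬X ∨ ¬W ∧ W ∨ W ∧ W
    = ¬X ∨ W   [distribution]
E2: (¬W ∨ W ∧ (W ∨ Z)) ∧ ¬W ∧ ¬Y
    = (¬W ∨ W) ∧ ¬W ∧ ¬Y   [absorption]
    = ¬W ∧ ¬Y   [complement / identity]
These differ: at W=1, X=0, Y=1, Z=0, E1 = 1 but E2 = 0.

No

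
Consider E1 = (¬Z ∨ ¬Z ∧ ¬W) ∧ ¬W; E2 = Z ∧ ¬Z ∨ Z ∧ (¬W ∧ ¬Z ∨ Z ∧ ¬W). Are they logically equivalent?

E1: (¬Z ∨ ¬Z ∧ ¬W) ∧ ¬W
    = ¬Z ∧ ¬W   — absorption
E2: Z ∧ ¬Z ∨ Z ∧ (¬W ∧ ¬Z ∨ Z ∧ ¬W)
    = Z ∧ (¬W ∧ ¬Z ∨ Z ∧ ¬W)   — complement / identity
    = Z ∧ ¬W   — distribution
These differ: at W=0, Z=0, E1 = 1 but E2 = 0.

No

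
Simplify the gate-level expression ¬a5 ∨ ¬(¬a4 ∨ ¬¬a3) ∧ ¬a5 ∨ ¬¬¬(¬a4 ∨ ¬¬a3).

¬a5 ∨ a4 ∧ ¬a3

¬a5 ∨ ¬(¬a4 ∨ ¬¬a3) ∧ ¬a5 ∨ ¬¬¬(¬a4 ∨ ¬¬a3)
= ¬a5 ∨ ¬(¬a4 ∨ ¬¬a3) ∧ ¬a5 ∨ ¬(¬a4 ∨ ¬¬a3)   — double negation
= ¬a5 ∨ ¬(¬a4 ∨ ¬¬a3)   — absorption
= ¬a5 ∨ a4 ∧ ¬a3   — De Morgan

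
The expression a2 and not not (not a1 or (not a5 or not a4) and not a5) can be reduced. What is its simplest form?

a2 and not not (not a1 or (not a5 or not a4) and not a5)
= a2 and not not (not a1 or not a5)
= a2 and (not a1 or not a5)

a2 and (not a1 or not a5)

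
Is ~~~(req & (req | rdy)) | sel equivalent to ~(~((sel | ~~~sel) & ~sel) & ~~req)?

No

E1: ~~~(req & (req | rdy)) | sel
    = ~~~req | sel   (absorption)
    = ~req | sel   (double negation)
E2: ~(~((sel | ~~~sel) & ~sel) & ~~req)
    = (sel | ~~~sel) & ~sel | ~req   (De Morgan)
    = (sel | ~sel) & ~sel | ~req   (double negation)
    = ~sel | ~req   (complement / identity)
These differ: at rdy=1, req=1, sel=1, E1 = 1 but E2 = 0.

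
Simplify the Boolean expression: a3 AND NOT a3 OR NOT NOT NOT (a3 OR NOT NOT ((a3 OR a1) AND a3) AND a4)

NOT a3

a3 AND NOT a3 OR NOT NOT NOT (a3 OR NOT NOT ((a3 OR a1) AND a3) AND a4)
= NOT NOT NOT (a3 OR NOT NOT ((a3 OR a1) AND a3) AND a4)
= NOT NOT NOT (a3 OR NOT NOT a3 AND a4)
= NOT NOT NOT (a3 OR a3 AND a4)
= NOT (a3 OR a3 AND a4)
= NOT a3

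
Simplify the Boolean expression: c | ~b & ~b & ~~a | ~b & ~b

c | ~b

c | ~b & ~b & ~~a | ~b & ~b
= c | ~b & ~b & a | ~b & ~b
= c | ~b & ~b
= c | ~b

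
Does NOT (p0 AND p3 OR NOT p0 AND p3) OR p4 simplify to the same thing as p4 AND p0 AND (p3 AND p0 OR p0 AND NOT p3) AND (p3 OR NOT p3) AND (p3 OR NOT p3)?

No

E1: NOT (p0 AND p3 OR NOT p0 AND p3) OR p4
    = NOT p3 OR p4   [distribution]
E2: p4 AND p0 AND (p3 AND p0 OR p0 AND NOT p3) AND (p3 OR NOT p3) AND (p3 OR NOT p3)
    = p4 AND p0 AND (p3 AND p0 OR p0 AND NOT p3) AND (p3 OR NOT p3)   [complement / identity]
    = p4 AND p0 AND p0 AND (p3 OR NOT p3)   [distribution]
    = p4 AND p0 AND p0   [complement / identity]
    = p4 AND p0   [idempotence]
These differ: at p0=0, p3=0, p4=0, E1 = 1 but E2 = 0.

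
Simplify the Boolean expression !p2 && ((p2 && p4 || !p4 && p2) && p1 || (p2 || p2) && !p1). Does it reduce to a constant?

!p2 && ((p2 && p4 || !p4 && p2) && p1 || (p2 || p2) && !p1)
= !p2 && ((p2 && p4 || !p4 && p2) && p1 || p2 && !p1)
= !p2 && (p2 && p1 || p2 && !p1)
= !p2 && p2
= false

false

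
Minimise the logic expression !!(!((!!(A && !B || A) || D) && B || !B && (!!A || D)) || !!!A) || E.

!A || E

!!(!((!!(A && !B || A) || D) && B || !B && (!!A || D)) || !!!A) || E
= !!(!((!!A || D) && B || !B && (!!A || D)) || !!!A) || E   — absorption
= !!(!(!!A || D) || !!!A) || E   — distribution
= !((!!A || D) && !!A) || E   — De Morgan
= !!!A || E   — absorption
= !A || E   — double negation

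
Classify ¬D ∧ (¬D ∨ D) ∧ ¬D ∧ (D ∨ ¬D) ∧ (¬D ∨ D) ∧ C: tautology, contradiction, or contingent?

contingent

¬D ∧ (¬D ∨ D) ∧ ¬D ∧ (D ∨ ¬D) ∧ (¬D ∨ D) ∧ C
= ¬D ∧ (¬D ∨ D) ∧ ¬D ∧ (¬D ∨ D) ∧ C   — complement / identity
= ¬D ∧ (¬D ∨ D) ∧ C   — idempotence
= ¬D ∧ C   — complement / identity
This depends on C, D, so it is not a constant.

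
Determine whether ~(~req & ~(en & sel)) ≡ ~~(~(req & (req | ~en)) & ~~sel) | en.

E1: ~(~req & ~(en & sel))
    = req | en & sel   — De Morgan
E2: ~~(~(req & (req | ~en)) & ~~sel) | en
    = ~(req & (req | ~en)) & ~~sel | en   — double negation
    = ~req & ~~sel | en   — absorption
    = ~req & sel | en   — double negation
These differ: at en=0, req=1, sel=0, E1 = 1 but E2 = 0.

No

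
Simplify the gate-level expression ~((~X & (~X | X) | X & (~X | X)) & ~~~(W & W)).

~((~X & (~X | X) | X & (~X | X)) & ~~~(W & W))
= ~((~X & (~X | X) | X & (~X | X)) & ~~~W)   (idempotence)
= ~((~X | X) & ~~~W)   (distribution)
= ~((~X | X) & ~W)   (double negation)
= ~~W   (complement / identity)
= W   (double negation)

W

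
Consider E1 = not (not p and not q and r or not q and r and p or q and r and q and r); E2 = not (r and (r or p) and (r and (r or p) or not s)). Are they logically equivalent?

E1: not (not p and not q and r or not q and r and p or q and r and q and r)
    = not (not q and r or q and r and q and r)   [distribution]
    = not (not q and r or q and r)   [idempotence]
    = not r   [distribution]
E2: not (r and (r or p) and (r and (r or p) or not s))
    = not (r and (r or p))   [absorption]
    = not r   [absorption]
Both reduce to not r, so they are equivalent.

Yes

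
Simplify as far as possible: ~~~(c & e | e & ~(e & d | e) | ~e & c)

~~~(c & e | e & ~(e & d | e) | ~e & c)
= ~~~(c & e | e & ~e | ~e & c)   [absorption]
= ~~~(c & e | ~e & c)   [complement / identity]
= ~(c & e | ~e & c)   [double negation]
= ~c   [distribution]

~c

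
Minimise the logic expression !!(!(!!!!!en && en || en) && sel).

!en && sel

!!(!(!!!!!en && en || en) && sel)
= !(!!!!!en && en || en) && sel   [double negation]
= !(!!!en && en || en) && sel   [double negation]
= !(!en && en || en) && sel   [double negation]
= !en && sel   [complement / identity]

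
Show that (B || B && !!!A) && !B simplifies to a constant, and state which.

(B || B && !!!A) && !B
= (B || B && !A) && !B   (double negation)
= B && !B   (absorption)
= false   (complement)

false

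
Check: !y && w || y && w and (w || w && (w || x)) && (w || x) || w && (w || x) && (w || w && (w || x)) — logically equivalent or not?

E1: !y && w || y && w
    = w   — distribution
E2: (w || w && (w || x)) && (w || x) || w && (w || x) && (w || w && (w || x))
    = (w || w && (w || x)) && (w || x || w && (w || x))   — distribution
    = w && (w || x) || w && (w || x)   — distribution
    = w && (w || x)   — idempotence
    = w   — absorption
Both reduce to w, so they are equivalent.

Yes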